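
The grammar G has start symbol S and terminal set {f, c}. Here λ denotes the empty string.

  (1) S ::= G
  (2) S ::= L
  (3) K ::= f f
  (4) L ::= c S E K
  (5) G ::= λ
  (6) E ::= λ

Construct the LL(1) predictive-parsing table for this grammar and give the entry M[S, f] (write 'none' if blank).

FIRST(K) = {f}
FIRST(L) = {c}
FIRST(G) = {λ}
FIRST(E) = {λ}
FIRST(S) = {λ, c}  (via G, L)
FOLLOW(S) includes $ since S is the start symbol.
FOLLOW(S): in L::=c S E K, S is followed by E K with FIRST {f}. Thus FOLLOW(S) = {$, f}.
For S ::= G: FIRST(G) = {λ}, so it goes in M[S, t] for t ∈ {}; since λ ∈ FIRST, also for every t ∈ FOLLOW(S) = {$, f}.
For S ::= L: FIRST(L) = {c}, so it goes in M[S, t] for t ∈ {c}.

S ::= G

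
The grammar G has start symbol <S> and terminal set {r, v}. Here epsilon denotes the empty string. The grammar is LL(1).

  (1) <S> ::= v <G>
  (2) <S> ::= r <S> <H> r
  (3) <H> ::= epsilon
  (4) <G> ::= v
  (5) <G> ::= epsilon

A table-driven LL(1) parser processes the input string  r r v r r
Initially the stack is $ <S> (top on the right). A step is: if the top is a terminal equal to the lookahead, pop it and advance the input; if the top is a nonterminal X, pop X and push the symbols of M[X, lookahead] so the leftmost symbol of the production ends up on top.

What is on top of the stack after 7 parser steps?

     Stack                Input        Action
  1  $ <S>                r r v r r $  expand <S> ::= r <S> <H> r
  2  $ r <H> <S> r        r r v r r $  match r
  3  $ r <H> <S>          r v r r $    expand <S> ::= r <S> <H> r
  4  $ r <H> r <H> <S> r  r v r r $    match r
  5  $ r <H> r <H> <S>    v r r $      expand <S> ::= v <G>
  6  $ r <H> r <H> <G> v  v r r $      match v
  7  $ r <H> r <H> <G>    r r $        expand <G> ::= epsilon
Stack after step 7: $ r <H> r <H> (top = <H>).

<H>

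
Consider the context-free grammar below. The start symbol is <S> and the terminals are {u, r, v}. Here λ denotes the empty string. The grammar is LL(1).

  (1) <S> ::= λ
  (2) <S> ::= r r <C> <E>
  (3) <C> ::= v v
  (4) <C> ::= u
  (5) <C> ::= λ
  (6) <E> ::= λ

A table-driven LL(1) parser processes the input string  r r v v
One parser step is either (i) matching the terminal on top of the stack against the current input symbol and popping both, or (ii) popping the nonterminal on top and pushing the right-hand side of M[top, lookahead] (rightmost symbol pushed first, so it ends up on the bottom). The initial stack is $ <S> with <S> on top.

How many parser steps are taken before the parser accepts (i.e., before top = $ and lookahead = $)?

step 1: stack=$ <S>  input=r r v v $  — expand <S> ::= r r <C> <E>
step 2: stack=$ <E> <C> r r  input=r r v v $  — match r
step 3: stack=$ <E> <C> r  input=r v v $  — match r
step 4: stack=$ <E> <C>  input=v v $  — expand <C> ::= v v
step 5: stack=$ <E> v v  input=v v $  — match v
step 6: stack=$ <E> v  input=v $  — match v
step 7: stack=$ <E>  input=$  — expand <E> ::= λ
Accept reached after 7 steps.

7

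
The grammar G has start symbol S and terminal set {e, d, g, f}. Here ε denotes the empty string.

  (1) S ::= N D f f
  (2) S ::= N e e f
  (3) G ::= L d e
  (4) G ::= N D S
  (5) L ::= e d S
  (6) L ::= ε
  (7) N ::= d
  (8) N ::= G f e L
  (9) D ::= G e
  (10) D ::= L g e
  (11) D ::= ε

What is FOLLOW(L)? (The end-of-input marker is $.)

{d, e, f, g}

FIRST(L): from L::=e d S we get {e}; from L::=ε we get {ε}. So FIRST(L) = {ε, e}.
FIRST(S): from S::=N D f f we get {d, e}; from S::=N e e f we get {d, e}. So FIRST(S) = {d, e}.
FIRST(G): from G::=L d e we get {d, e}; from G::=N D S we get {d, e}. So FIRST(G) = {d, e}.
FIRST(N): from N::=d we get {d}; from N::=G f e L we get {d, e}. So FIRST(N) = {d, e}.
FIRST(D): from D::=G e we get {d, e}; from D::=L g e we get {e, g}; from D::=ε we get {ε}. So FIRST(D) = {ε, d, e, g}.
FOLLOW(S) includes $ since S is the start symbol.
FOLLOW(G): in N::=G f e L, G is followed by f e L with FIRST {f}; in D::=G e, G is followed by e with FIRST {e}. Thus FOLLOW(G) = {e, f}.
FOLLOW(N): in S::=N D f f, N is followed by D f f with FIRST {d, e, f, g}; in S::=N e e f, N is followed by e e f with FIRST {e}; in G::=N D S, N is followed by D S with FIRST {d, e, g}. Thus FOLLOW(N) = {d, e, f, g}.
FOLLOW(L): in G::=L d e, L is followed by d e with FIRST {d}; in N::=G f e L, the suffix after L is empty, so FOLLOW(L) ⊇ FOLLOW(N) = {d, e, f, g}; in D::=L g e, L is followed by g e with FIRST {g}. Thus FOLLOW(L) = {d, e, f, g}.
FOLLOW(S): in G::=N D S, the suffix after S is empty, so FOLLOW(S) ⊇ FOLLOW(G) = {e, f}; in L::=e d S, the suffix after S is empty, so FOLLOW(S) ⊇ FOLLOW(L) = {d, e, f, g}. Thus FOLLOW(S) = {$, d, e, f, g}.
FOLLOW(D): in S::=N D f f, D is followed by f f with FIRST {f}; in G::=N D S, D is followed by S with FIRST {d, e}. Thus FOLLOW(D) = {d, e, f}.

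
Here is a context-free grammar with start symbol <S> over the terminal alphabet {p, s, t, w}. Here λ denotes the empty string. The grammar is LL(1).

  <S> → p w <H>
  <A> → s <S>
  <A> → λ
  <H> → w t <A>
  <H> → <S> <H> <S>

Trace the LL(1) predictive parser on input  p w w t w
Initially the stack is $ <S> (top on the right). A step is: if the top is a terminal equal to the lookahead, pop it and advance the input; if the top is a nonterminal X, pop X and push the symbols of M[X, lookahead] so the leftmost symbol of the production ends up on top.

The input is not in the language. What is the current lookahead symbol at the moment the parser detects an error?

w

     Stack      Input        Action
  1  $ <S>      p w w t w $  expand <S> → p w <H>
  2  $ <H> w p  p w w t w $  match p
  3  $ <H> w    w w t w $    match w
  4  $ <H>      w t w $      expand <H> → w t <A>
  5  $ <A> t w  w t w $      match w
  6  $ <A> t    t w $        match t
  7  $ <A>      w $          expand <A> → λ
  8  $          w $          error: stack empty but input remains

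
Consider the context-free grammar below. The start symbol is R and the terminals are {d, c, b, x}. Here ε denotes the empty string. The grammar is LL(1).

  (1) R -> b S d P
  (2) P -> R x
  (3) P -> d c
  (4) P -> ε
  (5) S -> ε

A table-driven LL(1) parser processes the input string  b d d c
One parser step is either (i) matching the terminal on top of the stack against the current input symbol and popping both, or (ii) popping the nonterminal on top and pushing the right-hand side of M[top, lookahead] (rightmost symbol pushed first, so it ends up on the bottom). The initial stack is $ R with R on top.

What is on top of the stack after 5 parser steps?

step 1: stack=$ R  input=b d d c $  — expand R -> b S d P
step 2: stack=$ P d S b  input=b d d c $  — match b
step 3: stack=$ P d S  input=d d c $  — expand S -> ε
step 4: stack=$ P d  input=d d c $  — match d
step 5: stack=$ P  input=d c $  — expand P -> d c
Stack after step 5: $ c d (top = d).

d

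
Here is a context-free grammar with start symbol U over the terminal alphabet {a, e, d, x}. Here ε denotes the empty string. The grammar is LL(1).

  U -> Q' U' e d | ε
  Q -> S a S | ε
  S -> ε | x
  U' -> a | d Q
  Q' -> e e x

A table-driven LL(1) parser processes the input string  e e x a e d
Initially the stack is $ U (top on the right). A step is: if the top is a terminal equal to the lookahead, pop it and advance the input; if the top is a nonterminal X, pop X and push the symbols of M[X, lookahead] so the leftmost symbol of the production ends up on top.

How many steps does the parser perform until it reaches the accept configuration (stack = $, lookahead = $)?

9

     Stack           Input          Action
  1  $ U             e e x a e d $  expand U -> Q' U' e d
  2  $ d e U' Q'     e e x a e d $  expand Q' -> e e x
  3  $ d e U' x e e  e e x a e d $  match e
  4  $ d e U' x e    e x a e d $    match e
  5  $ d e U' x      x a e d $      match x
  6  $ d e U'        a e d $        expand U' -> a
  7  $ d e a         a e d $        match a
  8  $ d e           e d $          match e
  9  $ d             d $            match d
Accept reached after 9 steps.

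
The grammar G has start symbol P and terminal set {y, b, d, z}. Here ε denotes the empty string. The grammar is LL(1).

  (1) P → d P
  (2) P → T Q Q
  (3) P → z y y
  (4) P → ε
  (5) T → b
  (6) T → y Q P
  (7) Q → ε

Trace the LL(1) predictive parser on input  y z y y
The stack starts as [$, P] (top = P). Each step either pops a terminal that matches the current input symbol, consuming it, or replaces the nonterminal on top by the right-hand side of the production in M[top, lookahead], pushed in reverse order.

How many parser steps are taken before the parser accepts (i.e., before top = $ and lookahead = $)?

      Stack        Input      Action
   1  $ P          y z y y $  expand P → T Q Q
   2  $ Q Q T      y z y y $  expand T → y Q P
   3  $ Q Q P Q y  y z y y $  match y
   4  $ Q Q P Q    z y y $    expand Q → ε
   5  $ Q Q P      z y y $    expand P → z y y
   6  $ Q Q y y z  z y y $    match z
   7  $ Q Q y y    y y $      match y
   8  $ Q Q y      y $        match y
   9  $ Q Q        $          expand Q → ε
  10  $ Q          $          expand Q → ε
Accept reached after 10 steps.

10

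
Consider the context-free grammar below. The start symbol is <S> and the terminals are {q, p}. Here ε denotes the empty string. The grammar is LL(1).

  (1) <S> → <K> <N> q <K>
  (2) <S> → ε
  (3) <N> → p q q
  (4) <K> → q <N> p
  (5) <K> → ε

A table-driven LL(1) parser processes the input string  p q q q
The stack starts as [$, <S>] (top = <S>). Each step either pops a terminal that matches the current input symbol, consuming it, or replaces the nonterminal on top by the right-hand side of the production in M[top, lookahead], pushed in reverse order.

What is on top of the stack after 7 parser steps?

<K>

step 1: stack=$ <S>  input=p q q q $  — expand <S> → <K> <N> q <K>
step 2: stack=$ <K> q <N> <K>  input=p q q q $  — expand <K> → ε
step 3: stack=$ <K> q <N>  input=p q q q $  — expand <N> → p q q
step 4: stack=$ <K> q q q p  input=p q q q $  — match p
step 5: stack=$ <K> q q q  input=q q q $  — match q
step 6: stack=$ <K> q q  input=q q $  — match q
step 7: stack=$ <K> q  input=q $  — match q
Stack after step 7: $ <K> (top = <K>).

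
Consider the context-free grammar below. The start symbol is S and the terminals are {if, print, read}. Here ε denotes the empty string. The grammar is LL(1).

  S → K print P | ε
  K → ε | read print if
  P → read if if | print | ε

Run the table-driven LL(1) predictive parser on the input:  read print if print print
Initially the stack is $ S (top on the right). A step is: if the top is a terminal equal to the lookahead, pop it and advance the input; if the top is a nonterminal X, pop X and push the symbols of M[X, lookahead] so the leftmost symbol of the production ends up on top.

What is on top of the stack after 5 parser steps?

print

step 1: stack=$ S  input=read print if print print $  — expand S → K print P
step 2: stack=$ P print K  input=read print if print print $  — expand K → read print if
step 3: stack=$ P print if print read  input=read print if print print $  — match read
step 4: stack=$ P print if print  input=print if print print $  — match print
step 5: stack=$ P print if  input=if print print $  — match if
Stack after step 5: $ P print (top = print).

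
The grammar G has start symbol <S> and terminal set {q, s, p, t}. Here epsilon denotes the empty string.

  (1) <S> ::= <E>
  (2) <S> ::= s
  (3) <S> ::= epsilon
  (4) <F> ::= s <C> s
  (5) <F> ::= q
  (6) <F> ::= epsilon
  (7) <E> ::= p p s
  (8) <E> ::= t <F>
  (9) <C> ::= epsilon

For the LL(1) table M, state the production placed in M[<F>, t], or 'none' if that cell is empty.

FIRST(<F>): from <F>::=s <C> s we get {s}; from <F>::=q we get {q}; from <F>::=epsilon we get {epsilon}. So FIRST(<F>) = {epsilon, q, s}.
FIRST(<E>): from <E>::=p p s we get {p}; from <E>::=t <F> we get {t}. So FIRST(<E>) = {p, t}.
FIRST(<C>): from <C>::=epsilon we get {epsilon}. So FIRST(<C>) = {epsilon}.
FIRST(<S>): from <S>::=<E> we get {p, t}; from <S>::=s we get {s}; from <S>::=epsilon we get {epsilon}. So FIRST(<S>) = {epsilon, p, s, t}.
FOLLOW(<S>) includes $ since <S> is the start symbol.
FOLLOW(<E>): in <S>::=<E>, the suffix after <E> is empty, so FOLLOW(<E>) ⊇ FOLLOW(<S>) = {$}. Thus FOLLOW(<E>) = {$}.
FOLLOW(<F>): in <E>::=t <F>, the suffix after <F> is empty, so FOLLOW(<F>) ⊇ FOLLOW(<E>) = {$}. Thus FOLLOW(<F>) = {$}.
For <F> ::= s <C> s: FIRST(s <C> s) = {s}, so it goes in M[<F>, t] for t ∈ {s}.
For <F> ::= q: FIRST(q) = {q}, so it goes in M[<F>, t] for t ∈ {q}.
For <F> ::= epsilon: FIRST(epsilon) = {epsilon}, so it goes in M[<F>, t] for t ∈ {}; since epsilon ∈ FIRST, also for every t ∈ FOLLOW(<F>) = {$}.
None of these place a production in M[<F>, t].

none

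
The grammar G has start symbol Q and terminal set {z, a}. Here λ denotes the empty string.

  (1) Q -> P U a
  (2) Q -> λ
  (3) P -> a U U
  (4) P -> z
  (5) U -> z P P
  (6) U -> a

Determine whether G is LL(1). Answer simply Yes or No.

Yes

FIRST(Q) = {λ, a, z}
FIRST(P) = {a, z}
FIRST(U) = {a, z}
FOLLOW(Q) = {$}
FOLLOW(P) = {a, z}
FOLLOW(U) = {a, z}
Each cell of M receives at most one production.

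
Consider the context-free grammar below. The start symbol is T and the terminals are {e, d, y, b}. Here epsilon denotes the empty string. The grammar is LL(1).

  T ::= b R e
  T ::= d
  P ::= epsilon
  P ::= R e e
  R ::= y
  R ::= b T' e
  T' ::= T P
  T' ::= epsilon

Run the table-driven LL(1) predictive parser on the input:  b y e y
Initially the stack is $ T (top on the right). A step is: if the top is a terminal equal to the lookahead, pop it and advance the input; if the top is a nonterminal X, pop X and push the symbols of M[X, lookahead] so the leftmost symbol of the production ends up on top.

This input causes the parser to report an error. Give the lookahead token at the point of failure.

y

     Stack    Input      Action
  1  $ T      b y e y $  expand T ::= b R e
  2  $ e R b  b y e y $  match b
  3  $ e R    y e y $    expand R ::= y
  4  $ e y    y e y $    match y
  5  $ e      e y $      match e
  6  $        y $        error: stack empty but input remains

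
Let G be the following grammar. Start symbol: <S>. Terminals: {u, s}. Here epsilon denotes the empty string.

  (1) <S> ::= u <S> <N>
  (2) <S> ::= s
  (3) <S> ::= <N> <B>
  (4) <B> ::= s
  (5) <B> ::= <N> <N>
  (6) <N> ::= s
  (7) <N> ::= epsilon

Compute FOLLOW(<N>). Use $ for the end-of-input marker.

{$, s}

FIRST(<N>) = {epsilon, s}
FIRST(<B>) = {epsilon, s}  (via <N> <N>)
FIRST(<S>) = {epsilon, s, u}  (via <N> <B>)
FOLLOW(<S>) includes $ since <S> is the start symbol.
FOLLOW(<S>): in <S>::=u <S> <N>, <S> is followed by <N> with FIRST {epsilon, s}; in <S>::=u <S> <N>, the suffix after <S> is nullable (adds nothing new). Thus FOLLOW(<S>) = {$, s}.
FOLLOW(<B>): in <S>::=<N> <B>, the suffix after <B> is empty, so FOLLOW(<B>) ⊇ FOLLOW(<S>) = {$, s}. Thus FOLLOW(<B>) = {$, s}.
FOLLOW(<N>): in <S>::=u <S> <N>, the suffix after <N> is empty, so FOLLOW(<N>) ⊇ FOLLOW(<S>) = {$, s}; in <S>::=<N> <B>, <N> is followed by <B> with FIRST {epsilon, s}; in <S>::=<N> <B>, the suffix after <N> is nullable, so FOLLOW(<N>) ⊇ FOLLOW(<S>) = {$, s}; in <B>::=<N> <N> (occurrence 1), <N> is followed by <N> with FIRST {epsilon, s}; in <B>::=<N> <N> (occurrence 1), the suffix after <N> is nullable, so FOLLOW(<N>) ⊇ FOLLOW(<B>) = {$, s}; in <B>::=<N> <N> (occurrence 2), the suffix after <N> is empty, so FOLLOW(<N>) ⊇ FOLLOW(<B>) = {$, s}. Thus FOLLOW(<N>) = {$, s}.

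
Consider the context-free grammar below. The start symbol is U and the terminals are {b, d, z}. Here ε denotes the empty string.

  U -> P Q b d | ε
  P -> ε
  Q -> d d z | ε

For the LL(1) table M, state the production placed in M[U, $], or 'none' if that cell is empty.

FIRST(P) = {ε}
FIRST(Q) = {ε, d}
FIRST(U) = {ε, b, d}  (via P Q b d)
FOLLOW(U) includes $ since U is the start symbol.
FOLLOW(U): U appears on no right-hand side. Thus FOLLOW(U) = {$}.
For U -> P Q b d: FIRST(P Q b d) = {b, d}, so it goes in M[U, t] for t ∈ {b, d}.
For U -> ε: FIRST(ε) = {ε}, so it goes in M[U, t] for t ∈ {}; since ε ∈ FIRST, also for every t ∈ FOLLOW(U) = {$}.

U -> ε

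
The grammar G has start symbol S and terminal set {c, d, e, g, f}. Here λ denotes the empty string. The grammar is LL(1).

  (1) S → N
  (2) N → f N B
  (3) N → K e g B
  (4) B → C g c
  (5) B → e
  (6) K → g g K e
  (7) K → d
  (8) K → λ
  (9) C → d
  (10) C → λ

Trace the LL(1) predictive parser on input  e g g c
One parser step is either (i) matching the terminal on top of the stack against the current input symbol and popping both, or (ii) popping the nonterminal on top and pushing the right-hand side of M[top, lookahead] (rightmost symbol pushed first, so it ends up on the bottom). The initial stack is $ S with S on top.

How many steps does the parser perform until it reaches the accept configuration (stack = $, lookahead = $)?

     Stack      Input      Action
  1  $ S        e g g c $  expand S → N
  2  $ N        e g g c $  expand N → K e g B
  3  $ B g e K  e g g c $  expand K → λ
  4  $ B g e    e g g c $  match e
  5  $ B g      g g c $    match g
  6  $ B        g c $      expand B → C g c
  7  $ c g C    g c $      expand C → λ
  8  $ c g      g c $      match g
  9  $ c        c $        match c
Accept reached after 9 steps.

9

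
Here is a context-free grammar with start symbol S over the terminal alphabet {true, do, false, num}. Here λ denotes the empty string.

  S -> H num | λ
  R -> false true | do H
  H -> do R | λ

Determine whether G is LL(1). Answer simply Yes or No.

FIRST(S) = {λ, do, num}
FIRST(R) = {do, false}
FIRST(H) = {λ, do}
FOLLOW(S) = {$}
FOLLOW(R) = {num}
FOLLOW(H) = {num}
Each cell of M receives at most one production.

Yes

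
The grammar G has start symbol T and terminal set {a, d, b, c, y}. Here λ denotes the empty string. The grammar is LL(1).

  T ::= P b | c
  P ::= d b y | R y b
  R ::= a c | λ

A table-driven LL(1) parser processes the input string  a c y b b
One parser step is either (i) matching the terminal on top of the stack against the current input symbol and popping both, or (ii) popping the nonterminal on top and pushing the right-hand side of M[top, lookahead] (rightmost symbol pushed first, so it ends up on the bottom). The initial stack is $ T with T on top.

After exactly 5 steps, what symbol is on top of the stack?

     Stack        Input        Action
  1  $ T          a c y b b $  expand T ::= P b
  2  $ b P        a c y b b $  expand P ::= R y b
  3  $ b b y R    a c y b b $  expand R ::= a c
  4  $ b b y c a  a c y b b $  match a
  5  $ b b y c    c y b b $    match c
Stack after step 5: $ b b y (top = y).

y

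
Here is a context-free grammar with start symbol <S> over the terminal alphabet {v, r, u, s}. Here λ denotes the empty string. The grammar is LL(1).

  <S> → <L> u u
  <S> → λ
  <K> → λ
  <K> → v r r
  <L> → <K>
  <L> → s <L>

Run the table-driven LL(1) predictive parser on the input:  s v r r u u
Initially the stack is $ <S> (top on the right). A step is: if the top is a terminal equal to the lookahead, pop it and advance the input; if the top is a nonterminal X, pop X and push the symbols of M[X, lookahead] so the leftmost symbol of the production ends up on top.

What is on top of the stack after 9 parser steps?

u

step 1: stack=$ <S>  input=s v r r u u $  — expand <S> → <L> u u
step 2: stack=$ u u <L>  input=s v r r u u $  — expand <L> → s <L>
step 3: stack=$ u u <L> s  input=s v r r u u $  — match s
step 4: stack=$ u u <L>  input=v r r u u $  — expand <L> → <K>
step 5: stack=$ u u <K>  input=v r r u u $  — expand <K> → v r r
step 6: stack=$ u u r r v  input=v r r u u $  — match v
step 7: stack=$ u u r r  input=r r u u $  — match r
step 8: stack=$ u u r  input=r u u $  — match r
step 9: stack=$ u u  input=u u $  — match u
Stack after step 9: $ u (top = u).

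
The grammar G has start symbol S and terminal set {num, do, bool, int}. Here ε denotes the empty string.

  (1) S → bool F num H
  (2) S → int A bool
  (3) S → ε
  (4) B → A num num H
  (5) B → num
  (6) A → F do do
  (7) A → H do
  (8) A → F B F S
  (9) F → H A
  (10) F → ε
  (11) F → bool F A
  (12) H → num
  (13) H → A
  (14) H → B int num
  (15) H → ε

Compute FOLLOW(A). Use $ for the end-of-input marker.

FIRST(S) = {ε, bool, int}
FIRST(B) = {bool, do, num}  (via A num num H)
FIRST(A) = {bool, do, num}  (via F do do, H do, F B F S)
FIRST(H) = {ε, bool, do, num}  (via A, B int num)
FIRST(F) = {ε, bool, do, num}  (via H A)
FOLLOW(S) includes $ since S is the start symbol.
FOLLOW(S): in A→F B F S, the suffix after S is empty, so FOLLOW(S) ⊇ FOLLOW(A) = {$, bool, do, int, num}. Thus FOLLOW(S) = {$, bool, do, int, num}.
FOLLOW(B): in A→F B F S, B is followed by F S with FIRST {ε, bool, do, int, num}; in A→F B F S, the suffix after B is nullable, so FOLLOW(B) ⊇ FOLLOW(A) = {$, bool, do, int, num}; in H→B int num, B is followed by int num with FIRST {int}. Thus FOLLOW(B) = {$, bool, do, int, num}.
FOLLOW(H): in S→bool F num H, the suffix after H is empty, so FOLLOW(H) ⊇ FOLLOW(S) = {$, bool, do, int, num}; in B→A num num H, the suffix after H is empty, so FOLLOW(H) ⊇ FOLLOW(B) = {$, bool, do, int, num}; in A→H do, H is followed by do with FIRST {do}; in F→H A, H is followed by A with FIRST {bool, do, num}. Thus FOLLOW(H) = {$, bool, do, int, num}.
FOLLOW(A): in S→int A bool, A is followed by bool with FIRST {bool}; in B→A num num H, A is followed by num num H with FIRST {num}; in F→H A, the suffix after A is empty, so FOLLOW(A) ⊇ FOLLOW(F) = {$, bool, do, int, num}; in F→bool F A, the suffix after A is empty, so FOLLOW(A) ⊇ FOLLOW(F) = {$, bool, do, int, num}; in H→A, the suffix after A is empty, so FOLLOW(A) ⊇ FOLLOW(H) = {$, bool, do, int, num}. Thus FOLLOW(A) = {$, bool, do, int, num}.
FOLLOW(F): in S→bool F num H, F is followed by num H with FIRST {num}; in A→F do do, F is followed by do do with FIRST {do}; in A→F B F S (occurrence 1), F is followed by B F S with FIRST {bool, do, num}; in A→F B F S (occurrence 2), F is followed by S with FIRST {ε, bool, int}; in A→F B F S (occurrence 2), the suffix after F is nullable, so FOLLOW(F) ⊇ FOLLOW(A) = {$, bool, do, int, num}; in F→bool F A, F is followed by A with FIRST {bool, do, num}. Thus FOLLOW(F) = {$, bool, do, int, num}.

{$, bool, do, int, num}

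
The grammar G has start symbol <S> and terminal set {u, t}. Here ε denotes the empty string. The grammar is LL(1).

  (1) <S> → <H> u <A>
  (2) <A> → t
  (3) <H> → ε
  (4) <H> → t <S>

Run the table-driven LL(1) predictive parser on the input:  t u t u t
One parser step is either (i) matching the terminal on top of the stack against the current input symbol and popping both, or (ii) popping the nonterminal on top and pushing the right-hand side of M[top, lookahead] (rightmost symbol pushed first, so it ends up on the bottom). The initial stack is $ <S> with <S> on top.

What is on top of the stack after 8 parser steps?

u

     Stack              Input        Action
  1  $ <S>              t u t u t $  expand <S> → <H> u <A>
  2  $ <A> u <H>        t u t u t $  expand <H> → t <S>
  3  $ <A> u <S> t      t u t u t $  match t
  4  $ <A> u <S>        u t u t $    expand <S> → <H> u <A>
  5  $ <A> u <A> u <H>  u t u t $    expand <H> → ε
  6  $ <A> u <A> u      u t u t $    match u
  7  $ <A> u <A>        t u t $      expand <A> → t
  8  $ <A> u t          t u t $      match t
Stack after step 8: $ <A> u (top = u).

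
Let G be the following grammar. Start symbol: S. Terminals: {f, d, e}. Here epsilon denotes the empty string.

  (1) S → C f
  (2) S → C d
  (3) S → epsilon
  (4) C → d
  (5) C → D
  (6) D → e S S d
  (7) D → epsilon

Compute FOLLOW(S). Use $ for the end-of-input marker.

{$, d, e, f}

FIRST(D) = {epsilon, e}
FIRST(C) = {epsilon, d, e}  (via D)
FIRST(S) = {epsilon, d, e, f}  (via C f, C d)
FOLLOW(S) includes $ since S is the start symbol.
FOLLOW(S): in D→e S S d (occurrence 1), S is followed by S d with FIRST {d, e, f}; in D→e S S d (occurrence 2), S is followed by d with FIRST {d}. Thus FOLLOW(S) = {$, d, e, f}.
FOLLOW(C): in S→C f, C is followed by f with FIRST {f}; in S→C d, C is followed by d with FIRST {d}. Thus FOLLOW(C) = {d, f}.
FOLLOW(D): in C→D, the suffix after D is empty, so FOLLOW(D) ⊇ FOLLOW(C) = {d, f}. Thus FOLLOW(D) = {d, f}.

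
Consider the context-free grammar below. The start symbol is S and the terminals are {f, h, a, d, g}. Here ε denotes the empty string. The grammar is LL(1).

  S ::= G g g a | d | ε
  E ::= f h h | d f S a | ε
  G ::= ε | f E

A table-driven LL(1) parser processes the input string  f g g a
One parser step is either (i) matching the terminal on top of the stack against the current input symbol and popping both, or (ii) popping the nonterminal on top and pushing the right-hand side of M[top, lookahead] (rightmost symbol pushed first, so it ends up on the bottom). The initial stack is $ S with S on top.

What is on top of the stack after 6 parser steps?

a

step 1: stack=$ S  input=f g g a $  — expand S ::= G g g a
step 2: stack=$ a g g G  input=f g g a $  — expand G ::= f E
step 3: stack=$ a g g E f  input=f g g a $  — match f
step 4: stack=$ a g g E  input=g g a $  — expand E ::= ε
step 5: stack=$ a g g  input=g g a $  — match g
step 6: stack=$ a g  input=g a $  — match g
Stack after step 6: $ a (top = a).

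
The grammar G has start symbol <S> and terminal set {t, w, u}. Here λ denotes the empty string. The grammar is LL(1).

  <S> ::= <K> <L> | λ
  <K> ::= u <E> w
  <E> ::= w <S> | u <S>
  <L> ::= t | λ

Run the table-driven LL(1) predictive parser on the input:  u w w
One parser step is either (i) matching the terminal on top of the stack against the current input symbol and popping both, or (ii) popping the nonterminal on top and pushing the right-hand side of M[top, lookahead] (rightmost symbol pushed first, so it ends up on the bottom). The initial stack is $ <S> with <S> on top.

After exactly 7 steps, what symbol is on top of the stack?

<L>

     Stack          Input    Action
  1  $ <S>          u w w $  expand <S> ::= <K> <L>
  2  $ <L> <K>      u w w $  expand <K> ::= u <E> w
  3  $ <L> w <E> u  u w w $  match u
  4  $ <L> w <E>    w w $    expand <E> ::= w <S>
  5  $ <L> w <S> w  w w $    match w
  6  $ <L> w <S>    w $      expand <S> ::= λ
  7  $ <L> w        w $      match w
Stack after step 7: $ <L> (top = <L>).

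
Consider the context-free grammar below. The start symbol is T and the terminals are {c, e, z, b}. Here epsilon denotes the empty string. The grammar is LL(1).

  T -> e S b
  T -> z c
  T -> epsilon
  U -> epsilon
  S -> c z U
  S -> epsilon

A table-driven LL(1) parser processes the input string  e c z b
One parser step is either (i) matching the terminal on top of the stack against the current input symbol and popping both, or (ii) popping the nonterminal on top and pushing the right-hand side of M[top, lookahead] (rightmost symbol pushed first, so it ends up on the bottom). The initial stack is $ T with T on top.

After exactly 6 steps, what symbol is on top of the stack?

     Stack      Input      Action
  1  $ T        e c z b $  expand T -> e S b
  2  $ b S e    e c z b $  match e
  3  $ b S      c z b $    expand S -> c z U
  4  $ b U z c  c z b $    match c
  5  $ b U z    z b $      match z
  6  $ b U      b $        expand U -> epsilon
Stack after step 6: $ b (top = b).

b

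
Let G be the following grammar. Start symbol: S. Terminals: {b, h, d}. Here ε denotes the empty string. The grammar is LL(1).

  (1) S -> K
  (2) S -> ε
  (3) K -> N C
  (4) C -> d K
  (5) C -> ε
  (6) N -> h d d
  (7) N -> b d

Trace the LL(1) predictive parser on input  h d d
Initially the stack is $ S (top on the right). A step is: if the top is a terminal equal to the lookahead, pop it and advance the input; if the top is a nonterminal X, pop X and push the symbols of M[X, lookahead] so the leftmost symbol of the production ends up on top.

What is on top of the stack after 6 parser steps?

C

step 1: stack=$ S  input=h d d $  — expand S -> K
step 2: stack=$ K  input=h d d $  — expand K -> N C
step 3: stack=$ C N  input=h d d $  — expand N -> h d d
step 4: stack=$ C d d h  input=h d d $  — match h
step 5: stack=$ C d d  input=d d $  — match d
step 6: stack=$ C d  input=d $  — match d
Stack after step 6: $ C (top = C).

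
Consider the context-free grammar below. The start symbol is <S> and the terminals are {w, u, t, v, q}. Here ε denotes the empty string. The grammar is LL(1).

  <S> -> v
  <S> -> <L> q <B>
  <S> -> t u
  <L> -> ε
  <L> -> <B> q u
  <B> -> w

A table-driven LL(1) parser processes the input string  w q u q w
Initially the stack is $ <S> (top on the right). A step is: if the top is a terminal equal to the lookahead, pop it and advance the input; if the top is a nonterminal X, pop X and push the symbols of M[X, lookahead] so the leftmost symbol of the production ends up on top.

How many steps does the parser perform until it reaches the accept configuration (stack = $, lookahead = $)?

9

step 1: stack=$ <S>  input=w q u q w $  — expand <S> -> <L> q <B>
step 2: stack=$ <B> q <L>  input=w q u q w $  — expand <L> -> <B> q u
step 3: stack=$ <B> q u q <B>  input=w q u q w $  — expand <B> -> w
step 4: stack=$ <B> q u q w  input=w q u q w $  — match w
step 5: stack=$ <B> q u q  input=q u q w $  — match q
step 6: stack=$ <B> q u  input=u q w $  — match u
step 7: stack=$ <B> q  input=q w $  — match q
step 8: stack=$ <B>  input=w $  — expand <B> -> w
step 9: stack=$ w  input=w $  — match w
Accept reached after 9 steps.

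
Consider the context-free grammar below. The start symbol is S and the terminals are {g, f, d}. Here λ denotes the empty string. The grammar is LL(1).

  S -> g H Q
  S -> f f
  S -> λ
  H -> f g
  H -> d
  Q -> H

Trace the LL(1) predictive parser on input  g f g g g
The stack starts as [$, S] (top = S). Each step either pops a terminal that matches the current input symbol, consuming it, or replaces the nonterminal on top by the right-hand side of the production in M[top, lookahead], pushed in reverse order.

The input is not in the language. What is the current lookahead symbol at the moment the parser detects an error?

g

     Stack    Input        Action
  1  $ S      g f g g g $  expand S -> g H Q
  2  $ Q H g  g f g g g $  match g
  3  $ Q H    f g g g $    expand H -> f g
  4  $ Q g f  f g g g $    match f
  5  $ Q g    g g g $      match g
  6  $ Q      g g $        error: M[Q, g] is empty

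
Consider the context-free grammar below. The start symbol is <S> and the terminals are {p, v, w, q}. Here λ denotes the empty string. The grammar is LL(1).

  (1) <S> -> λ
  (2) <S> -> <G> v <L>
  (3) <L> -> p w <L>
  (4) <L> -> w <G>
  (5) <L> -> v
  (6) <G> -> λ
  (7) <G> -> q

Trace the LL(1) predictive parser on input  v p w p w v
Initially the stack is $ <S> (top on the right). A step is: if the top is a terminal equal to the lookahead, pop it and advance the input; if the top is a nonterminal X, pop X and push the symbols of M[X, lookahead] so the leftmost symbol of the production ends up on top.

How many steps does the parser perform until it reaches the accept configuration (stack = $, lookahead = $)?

      Stack        Input          Action
   1  $ <S>        v p w p w v $  expand <S> -> <G> v <L>
   2  $ <L> v <G>  v p w p w v $  expand <G> -> λ
   3  $ <L> v      v p w p w v $  match v
   4  $ <L>        p w p w v $    expand <L> -> p w <L>
   5  $ <L> w p    p w p w v $    match p
   6  $ <L> w      w p w v $      match w
   7  $ <L>        p w v $        expand <L> -> p w <L>
   8  $ <L> w p    p w v $        match p
   9  $ <L> w      w v $          match w
  10  $ <L>        v $            expand <L> -> v
  11  $ v          v $            match v
Accept reached after 11 steps.

11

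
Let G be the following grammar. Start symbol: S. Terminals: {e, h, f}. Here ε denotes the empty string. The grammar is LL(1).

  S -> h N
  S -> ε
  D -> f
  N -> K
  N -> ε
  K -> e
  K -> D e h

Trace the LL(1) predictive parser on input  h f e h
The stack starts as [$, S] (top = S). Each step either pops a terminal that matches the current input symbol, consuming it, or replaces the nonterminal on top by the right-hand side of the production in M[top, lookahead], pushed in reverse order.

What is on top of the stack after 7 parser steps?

h

step 1: stack=$ S  input=h f e h $  — expand S -> h N
step 2: stack=$ N h  input=h f e h $  — match h
step 3: stack=$ N  input=f e h $  — expand N -> K
step 4: stack=$ K  input=f e h $  — expand K -> D e h
step 5: stack=$ h e D  input=f e h $  — expand D -> f
step 6: stack=$ h e f  input=f e h $  — match f
step 7: stack=$ h e  input=e h $  — match e
Stack after step 7: $ h (top = h).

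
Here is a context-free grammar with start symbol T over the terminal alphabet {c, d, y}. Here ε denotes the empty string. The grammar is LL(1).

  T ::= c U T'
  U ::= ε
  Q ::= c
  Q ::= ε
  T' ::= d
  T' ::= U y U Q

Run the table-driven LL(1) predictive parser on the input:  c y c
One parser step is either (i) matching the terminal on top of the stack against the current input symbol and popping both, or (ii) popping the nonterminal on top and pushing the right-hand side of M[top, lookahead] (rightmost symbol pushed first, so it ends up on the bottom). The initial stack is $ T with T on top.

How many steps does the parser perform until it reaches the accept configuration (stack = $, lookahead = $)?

     Stack      Input    Action
  1  $ T        c y c $  expand T ::= c U T'
  2  $ T' U c   c y c $  match c
  3  $ T' U     y c $    expand U ::= ε
  4  $ T'       y c $    expand T' ::= U y U Q
  5  $ Q U y U  y c $    expand U ::= ε
  6  $ Q U y    y c $    match y
  7  $ Q U      c $      expand U ::= ε
  8  $ Q        c $      expand Q ::= c
  9  $ c        c $      match c
Accept reached after 9 steps.

9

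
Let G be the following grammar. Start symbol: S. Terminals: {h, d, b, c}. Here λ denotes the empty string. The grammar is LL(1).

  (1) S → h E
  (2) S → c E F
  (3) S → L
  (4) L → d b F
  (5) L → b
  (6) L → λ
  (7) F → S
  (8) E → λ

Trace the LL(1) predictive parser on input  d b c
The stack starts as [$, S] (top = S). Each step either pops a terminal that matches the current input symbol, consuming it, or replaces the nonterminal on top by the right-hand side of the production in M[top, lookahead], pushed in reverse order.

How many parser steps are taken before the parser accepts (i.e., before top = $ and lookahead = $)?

11

step 1: stack=$ S  input=d b c $  — expand S → L
step 2: stack=$ L  input=d b c $  — expand L → d b F
step 3: stack=$ F b d  input=d b c $  — match d
step 4: stack=$ F b  input=b c $  — match b
step 5: stack=$ F  input=c $  — expand F → S
step 6: stack=$ S  input=c $  — expand S → c E F
step 7: stack=$ F E c  input=c $  — match c
step 8: stack=$ F E  input=$  — expand E → λ
step 9: stack=$ F  input=$  — expand F → S
step 10: stack=$ S  input=$  — expand S → L
step 11: stack=$ L  input=$  — expand L → λ
Accept reached after 11 steps.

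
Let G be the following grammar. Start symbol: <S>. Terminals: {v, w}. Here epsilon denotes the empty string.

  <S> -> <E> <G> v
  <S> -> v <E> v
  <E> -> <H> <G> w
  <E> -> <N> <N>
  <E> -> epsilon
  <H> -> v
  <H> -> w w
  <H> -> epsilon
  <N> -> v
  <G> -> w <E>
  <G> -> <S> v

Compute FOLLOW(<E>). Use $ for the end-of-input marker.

{v, w}

FIRST(<H>): from <H>->v we get {v}; from <H>->w w we get {w}; from <H>->epsilon we get {epsilon}. So FIRST(<H>) = {epsilon, v, w}.
FIRST(<N>): from <N>->v we get {v}. So FIRST(<N>) = {v}.
FIRST(<S>): from <S>-><E> <G> v we get {v, w}; from <S>->v <E> v we get {v}. So FIRST(<S>) = {v, w}.
FIRST(<G>): from <G>->w <E> we get {w}; from <G>-><S> v we get {v, w}. So FIRST(<G>) = {v, w}.
FIRST(<E>): from <E>-><H> <G> w we get {v, w}; from <E>-><N> <N> we get {v}; from <E>->epsilon we get {epsilon}. So FIRST(<E>) = {epsilon, v, w}.
FOLLOW(<S>) includes $ since <S> is the start symbol.
FOLLOW(<S>): in <G>-><S> v, <S> is followed by v with FIRST {v}. Thus FOLLOW(<S>) = {$, v}.
FOLLOW(<H>): in <E>-><H> <G> w, <H> is followed by <G> w with FIRST {v, w}. Thus FOLLOW(<H>) = {v, w}.
FOLLOW(<G>): in <S>-><E> <G> v, <G> is followed by v with FIRST {v}; in <E>-><H> <G> w, <G> is followed by w with FIRST {w}. Thus FOLLOW(<G>) = {v, w}.
FOLLOW(<E>): in <S>-><E> <G> v, <E> is followed by <G> v with FIRST {v, w}; in <S>->v <E> v, <E> is followed by v with FIRST {v}; in <G>->w <E>, the suffix after <E> is empty, so FOLLOW(<E>) ⊇ FOLLOW(<G>) = {v, w}. Thus FOLLOW(<E>) = {v, w}.
FOLLOW(<N>): in <E>-><N> <N> (occurrence 1), <N> is followed by <N> with FIRST {v}; in <E>-><N> <N> (occurrence 2), the suffix after <N> is empty, so FOLLOW(<N>) ⊇ FOLLOW(<E>) = {v, w}. Thus FOLLOW(<N>) = {v, w}.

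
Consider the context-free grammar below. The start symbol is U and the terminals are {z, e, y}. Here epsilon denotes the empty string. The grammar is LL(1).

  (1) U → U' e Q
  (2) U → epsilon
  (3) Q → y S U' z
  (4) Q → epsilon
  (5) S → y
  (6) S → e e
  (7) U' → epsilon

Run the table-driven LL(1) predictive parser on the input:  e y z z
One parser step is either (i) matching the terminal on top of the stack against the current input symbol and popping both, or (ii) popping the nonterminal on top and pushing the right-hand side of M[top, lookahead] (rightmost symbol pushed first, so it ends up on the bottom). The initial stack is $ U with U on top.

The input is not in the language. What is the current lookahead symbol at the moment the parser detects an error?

step 1: stack=$ U  input=e y z z $  — expand U → U' e Q
step 2: stack=$ Q e U'  input=e y z z $  — expand U' → epsilon
step 3: stack=$ Q e  input=e y z z $  — match e
step 4: stack=$ Q  input=y z z $  — expand Q → y S U' z
step 5: stack=$ z U' S y  input=y z z $  — match y
step 6: stack=$ z U' S  input=z z $  — error: M[S, z] is empty

z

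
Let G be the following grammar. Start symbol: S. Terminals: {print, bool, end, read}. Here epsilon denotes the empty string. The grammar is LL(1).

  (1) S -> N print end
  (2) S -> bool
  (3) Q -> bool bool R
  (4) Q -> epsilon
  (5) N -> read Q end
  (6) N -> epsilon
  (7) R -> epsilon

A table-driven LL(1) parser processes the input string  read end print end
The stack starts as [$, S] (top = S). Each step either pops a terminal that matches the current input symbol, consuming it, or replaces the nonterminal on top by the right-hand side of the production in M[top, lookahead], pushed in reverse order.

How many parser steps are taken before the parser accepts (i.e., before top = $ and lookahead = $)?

     Stack                   Input                 Action
  1  $ S                     read end print end $  expand S -> N print end
  2  $ end print N           read end print end $  expand N -> read Q end
  3  $ end print end Q read  read end print end $  match read
  4  $ end print end Q       end print end $       expand Q -> epsilon
  5  $ end print end         end print end $       match end
  6  $ end print             print end $           match print
  7  $ end                   end $                 match end
Accept reached after 7 steps.

7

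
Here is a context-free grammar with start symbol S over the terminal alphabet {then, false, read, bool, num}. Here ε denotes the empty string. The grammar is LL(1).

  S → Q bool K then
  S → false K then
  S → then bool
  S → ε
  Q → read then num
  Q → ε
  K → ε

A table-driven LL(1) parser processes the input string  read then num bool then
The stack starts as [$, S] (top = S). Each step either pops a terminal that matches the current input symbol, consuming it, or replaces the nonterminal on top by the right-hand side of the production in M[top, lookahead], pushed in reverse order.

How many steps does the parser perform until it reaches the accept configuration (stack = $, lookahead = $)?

8

     Stack                        Input                      Action
  1  $ S                          read then num bool then $  expand S → Q bool K then
  2  $ then K bool Q              read then num bool then $  expand Q → read then num
  3  $ then K bool num then read  read then num bool then $  match read
  4  $ then K bool num then       then num bool then $       match then
  5  $ then K bool num            num bool then $            match num
  6  $ then K bool                bool then $                match bool
  7  $ then K                     then $                     expand K → ε
  8  $ then                       then $                     match then
Accept reached after 8 steps.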